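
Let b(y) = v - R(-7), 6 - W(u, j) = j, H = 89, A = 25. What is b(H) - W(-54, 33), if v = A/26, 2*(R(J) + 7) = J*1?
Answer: 500/13 ≈ 38.462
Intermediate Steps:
R(J) = -7 + J/2 (R(J) = -7 + (J*1)/2 = -7 + J/2)
W(u, j) = 6 - j
v = 25/26 ≈ 0.96154
b(y) = 149/13 (b(y) = 25/26 - (-7 + (1/2)*(-7)) = 25/26 - (-7 - 7/2) = 25/26 - 1*(-21/2) = 25/26 + 21/2 = 149/13)
b(H) - W(-54, 33) = 149/13 - (6 - 1*33) = 149/13 - (6 - 33) = 149/13 - 1*(-27) = 149/13 + 27 = 500/13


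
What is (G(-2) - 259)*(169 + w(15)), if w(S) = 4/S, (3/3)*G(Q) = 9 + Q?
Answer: -213276/5 ≈ -42655.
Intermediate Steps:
G(Q) = 9 + Q
(G(-2) - 259)*(169 + w(15)) = ((9 - 2) - 259)*(169 + 4/15) = (7 - 259)*(169 + 4*(1/15)) = -252*(169 + 4/15) = -252*2539/15 = -213276/5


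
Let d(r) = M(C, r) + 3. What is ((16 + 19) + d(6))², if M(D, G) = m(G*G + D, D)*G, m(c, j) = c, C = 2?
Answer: 70756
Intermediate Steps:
M(D, G) = G*(D + G²) (M(D, G) = (G*G + D)*G = (G² + D)*G = (D + G²)*G = G*(D + G²))
d(r) = 3 + r*(2 + r²) (d(r) = r*(2 + r²) + 3 = 3 + r*(2 + r²))
((16 + 19) + d(6))² = ((16 + 19) + (3 + 6*(2 + 6²)))² = (35 + (3 + 6*(2 + 36)))² = (35 + (3 + 6*38))² = (35 + (3 + 228))² = (35 + 231)² = 266² = 70756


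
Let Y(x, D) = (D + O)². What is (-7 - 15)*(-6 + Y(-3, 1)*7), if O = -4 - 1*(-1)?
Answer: -484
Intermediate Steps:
O = -3 (O = -4 + 1 = -3)
Y(x, D) = (-3 + D)² (Y(x, D) = (D - 3)² = (-3 + D)²)
(-7 - 15)*(-6 + Y(-3, 1)*7) = (-7 - 15)*(-6 + (-3 + 1)²*7) = -22*(-6 + (-2)²*7) = -22*(-6 + 4*7) = -22*(-6 + 28) = -22*22 = -484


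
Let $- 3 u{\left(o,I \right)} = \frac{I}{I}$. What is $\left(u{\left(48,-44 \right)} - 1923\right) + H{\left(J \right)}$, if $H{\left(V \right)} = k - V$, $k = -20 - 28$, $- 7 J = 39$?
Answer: $- \frac{41281}{21} \approx -1965.8$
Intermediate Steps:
$J = - \frac{39}{7}$ ($J = \left(- \frac{1}{7}\right) 39 = - \frac{39}{7} \approx -5.5714$)
$k = -48$
$u{\left(o,I \right)} = - \frac{1}{3}$ ($u{\left(o,I \right)} = - \frac{I \frac{1}{I}}{3} = \left(- \frac{1}{3}\right) 1 = - \frac{1}{3}$)
$H{\left(V \right)} = -48 - V$
$\left(u{\left(48,-44 \right)} - 1923\right) + H{\left(J \right)} = \left(- \frac{1}{3} - 1923\right) - \frac{297}{7} = - \frac{5770}{3} - \frac{297}{7} = - \frac{41281}{21}$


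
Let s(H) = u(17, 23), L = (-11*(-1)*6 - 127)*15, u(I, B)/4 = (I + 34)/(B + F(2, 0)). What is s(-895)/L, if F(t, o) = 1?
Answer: -17/1830 ≈ -0.0092896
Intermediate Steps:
u(I, B) = 4*(34 + I)/(1 + B) (u(I, B) = 4*((I + 34)/(B + 1)) = 4*((34 + I)/(1 + B)) = 4*(34 + I)/(1 + B))
L = -915 (L = (11*6 - 127)*15 = (66 - 127)*15 = -61*15 = -915)
s(H) = 17/2 (s(H) = 4*(34 + 17)/(1 + 23) = 4*51/24 = 4*(1/24)*51 = 17/2)
s(-895)/L = (17/2)/(-915) = (17/2)*(-1/915) = -17/1830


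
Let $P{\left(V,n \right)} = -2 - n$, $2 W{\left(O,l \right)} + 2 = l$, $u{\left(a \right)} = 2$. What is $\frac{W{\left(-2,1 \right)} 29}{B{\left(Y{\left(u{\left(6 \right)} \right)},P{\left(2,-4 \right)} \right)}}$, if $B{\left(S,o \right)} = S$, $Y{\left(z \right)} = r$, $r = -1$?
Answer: $\frac{29}{2} \approx 14.5$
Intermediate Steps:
$W{\left(O,l \right)} = -1 + \frac{l}{2}$
$Y{\left(z \right)} = -1$
$\frac{W{\left(-2,1 \right)} 29}{B{\left(Y{\left(u{\left(6 \right)} \right)},P{\left(2,-4 \right)} \right)}} = \frac{\left(-1 + \frac{1}{2} \cdot 1\right) 29}{-1} = \left(-1 + \frac{1}{2}\right) 29 \left(-1\right) = \left(- \frac{1}{2}\right) 29 \left(-1\right) = \left(- \frac{29}{2}\right) \left(-1\right) = \frac{29}{2}$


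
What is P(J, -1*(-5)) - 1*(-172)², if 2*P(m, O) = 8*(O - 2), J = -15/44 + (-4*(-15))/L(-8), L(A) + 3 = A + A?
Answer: -29572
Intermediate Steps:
L(A) = -3 + 2*A (L(A) = -3 + (A + A) = -3 + 2*A)
J = -2925/836 (J = -15/44 + (-4*(-15))/(-3 + 2*(-8)) = -15*1/44 + 60/(-3 - 16) = -15/44 + 60/(-19) = -15/44 + 60*(-1/19) = -15/44 - 60/19 = -2925/836 ≈ -3.4988)
P(m, O) = -8 + 4*O (P(m, O) = (8*(O - 2))/2 = (8*(-2 + O))/2 = (-16 + 8*O)/2 = -8 + 4*O)
P(J, -1*(-5)) - 1*(-172)² = (-8 + 4*(-1*(-5))) - 1*(-172)² = (-8 + 4*5) - 1*29584 = (-8 + 20) - 29584 = 12 - 29584 = -29572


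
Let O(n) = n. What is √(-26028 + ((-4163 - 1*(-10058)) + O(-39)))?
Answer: 82*I*√3 ≈ 142.03*I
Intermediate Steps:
√(-26028 + ((-4163 - 1*(-10058)) + O(-39))) = √(-26028 + ((-4163 - 1*(-10058)) - 39)) = √(-26028 + ((-4163 + 10058) - 39)) = √(-26028 + (5895 - 39)) = √(-26028 + 5856) = √(-20172) = 82*I*√3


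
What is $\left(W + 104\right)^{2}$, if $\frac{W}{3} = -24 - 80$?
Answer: $43264$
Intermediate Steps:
$W = -312$ ($W = 3 \left(-24 - 80\right) = 3 \left(-104\right) = -312$)
$\left(W + 104\right)^{2} = \left(-312 + 104\right)^{2} = \left(-208\right)^{2} = 43264$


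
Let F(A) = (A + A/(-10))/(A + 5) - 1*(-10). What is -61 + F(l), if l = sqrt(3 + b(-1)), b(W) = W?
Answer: -5874/115 + 9*sqrt(2)/46 ≈ -50.802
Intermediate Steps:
l = sqrt(2) (l = sqrt(3 - 1) = sqrt(2) ≈ 1.4142)
F(A) = 10 + 9*A/(10*(5 + A)) (F(A) = (A + A*(-1/10))/(5 + A) + 10 = (A - A/10)/(5 + A) + 10 = (9*A/10)/(5 + A) + 10 = 9*A/(10*(5 + A)) + 10 = 10 + 9*A/(10*(5 + A)))
-61 + F(l) = -61 + (500 + 109*sqrt(2))/(10*(5 + sqrt(2)))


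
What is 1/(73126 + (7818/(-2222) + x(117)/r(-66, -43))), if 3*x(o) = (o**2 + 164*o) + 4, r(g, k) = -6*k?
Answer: 859914/62915576389 ≈ 1.3668e-5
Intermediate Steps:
x(o) = 4/3 + o**2/3 + 164*o/3 (x(o) = ((o**2 + 164*o) + 4)/3 = (4 + o**2 + 164*o)/3 = 4/3 + o**2/3 + 164*o/3)
1/(73126 + (7818/(-2222) + x(117)/r(-66, -43))) = 1/(73126 + (7818/(-2222) + (4/3 + (1/3)*117**2 + (164/3)*117)/((-6*(-43))))) = 1/(73126 + (7818*(-1/2222) + (4/3 + (1/3)*13689 + 6396)/258)) = 1/(73126 + (-3909/1111 + (4/3 + 4563 + 6396)*(1/258))) = 1/(73126 + (-3909/1111 + (32881/3)*(1/258))) = 1/(73126 + (-3909/1111 + 32881/774)) = 1/(73126 + 33505225/859914) = 1/(62915576389/859914) = 859914/62915576389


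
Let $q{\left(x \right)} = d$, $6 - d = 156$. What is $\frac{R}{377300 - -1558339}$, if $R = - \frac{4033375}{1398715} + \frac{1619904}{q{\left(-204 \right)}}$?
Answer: $- \frac{204732523}{36685735825} \approx -0.0055807$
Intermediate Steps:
$d = -150$ ($d = 6 - 156 = -150$)
$q{\left(x \right)} = -150$
$R = - \frac{1842592707}{170575}$ ($R = - \frac{4033375}{1398715} + \frac{1619904}{-150} = \left(-4033375\right) \frac{1}{1398715} + 1619904 \left(- \frac{1}{150}\right) = - \frac{19675}{6823} - \frac{269984}{25} = - \frac{1842592707}{170575} \approx -10802.0$)
$\frac{R}{377300 - -1558339} = - \frac{1842592707}{170575 \left(377300 - -1558339\right)} = - \frac{1842592707}{170575 \left(377300 + 1558339\right)} = - \frac{1842592707}{170575 \cdot 1935639} = \left(- \frac{1842592707}{170575}\right) \frac{1}{1935639} = - \frac{204732523}{36685735825}$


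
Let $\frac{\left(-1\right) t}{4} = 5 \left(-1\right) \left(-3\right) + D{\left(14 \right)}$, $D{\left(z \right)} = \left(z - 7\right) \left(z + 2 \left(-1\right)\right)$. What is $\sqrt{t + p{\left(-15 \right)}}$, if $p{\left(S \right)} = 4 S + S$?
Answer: $i \sqrt{471} \approx 21.703 i$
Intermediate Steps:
$p{\left(S \right)} = 5 S$
$D{\left(z \right)} = \left(-7 + z\right) \left(-2 + z\right)$ ($D{\left(z \right)} = \left(-7 + z\right) \left(z - 2\right) = \left(-7 + z\right) \left(-2 + z\right)$)
$t = -396$ ($t = - 4 \left(5 \left(-1\right) \left(-3\right) + \left(14 + 14^{2} - 126\right)\right) = - 4 \left(\left(-5\right) \left(-3\right) + \left(14 + 196 - 126\right)\right) = - 4 \left(15 + 84\right) = \left(-4\right) 99 = -396$)
$\sqrt{t + p{\left(-15 \right)}} = \sqrt{-396 + 5 \left(-15\right)} = \sqrt{-396 - 75} = \sqrt{-471} = i \sqrt{471}$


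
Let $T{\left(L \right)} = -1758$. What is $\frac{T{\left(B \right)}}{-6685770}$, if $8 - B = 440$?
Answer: $\frac{293}{1114295} \approx 0.00026295$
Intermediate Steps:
$B = -432$ ($B = 8 - 440 = -432$)
$\frac{T{\left(B \right)}}{-6685770} = - \frac{1758}{-6685770} = \left(-1758\right) \left(- \frac{1}{6685770}\right) = \frac{293}{1114295}$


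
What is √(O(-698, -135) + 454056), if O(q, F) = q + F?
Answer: √453223 ≈ 673.22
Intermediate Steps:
O(q, F) = F + q
√(O(-698, -135) + 454056) = √((-135 - 698) + 454056) = √(-833 + 454056) = √453223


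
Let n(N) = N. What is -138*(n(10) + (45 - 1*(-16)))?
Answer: -9798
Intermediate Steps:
-138*(n(10) + (45 - 1*(-16))) = -138*(10 + (45 - 1*(-16))) = -138*(10 + (45 + 16)) = -138*(10 + 61) = -138*71 = -9798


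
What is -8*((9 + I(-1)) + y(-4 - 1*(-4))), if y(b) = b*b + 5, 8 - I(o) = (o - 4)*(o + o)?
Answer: -96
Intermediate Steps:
I(o) = 8 - 2*o*(-4 + o) (I(o) = 8 - (o - 4)*(o + o) = 8 - (-4 + o)*2*o = 8 - 2*o*(-4 + o))
y(b) = 5 + b² (y(b) = b² + 5 = 5 + b²)
-8*((9 + I(-1)) + y(-4 - 1*(-4))) = -8*((9 + (8 - 2*(-1)² + 8*(-1))) + (5 + (-4 - 1*(-4))²)) = -8*((9 + (8 - 2*1 - 8)) + (5 + (-4 + 4)²)) = -8*((9 + (8 - 2 - 8)) + (5 + 0²)) = -8*((9 - 2) + (5 + 0)) = -8*(7 + 5) = -8*12 = -96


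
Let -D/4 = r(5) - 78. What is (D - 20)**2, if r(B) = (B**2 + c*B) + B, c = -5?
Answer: 73984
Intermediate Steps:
r(B) = B**2 - 4*B (r(B) = (B**2 - 5*B) + B = B**2 - 4*B)
D = 292 (D = -4*(5*(-4 + 5) - 78) = -4*(5*1 - 78) = -4*(5 - 78) = -4*(-73) = 292)
(D - 20)**2 = (292 - 20)**2 = 272**2 = 73984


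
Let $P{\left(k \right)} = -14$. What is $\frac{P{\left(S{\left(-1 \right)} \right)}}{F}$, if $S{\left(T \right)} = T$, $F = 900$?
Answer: $- \frac{7}{450} \approx -0.015556$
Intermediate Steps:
$\frac{P{\left(S{\left(-1 \right)} \right)}}{F} = - \frac{14}{900} = \left(-14\right) \frac{1}{900} = - \frac{7}{450}$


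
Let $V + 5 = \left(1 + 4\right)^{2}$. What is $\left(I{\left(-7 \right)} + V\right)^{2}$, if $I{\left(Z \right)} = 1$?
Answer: $441$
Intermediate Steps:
$V = 20$ ($V = -5 + \left(1 + 4\right)^{2} = -5 + 5^{2} = -5 + 25 = 20$)
$\left(I{\left(-7 \right)} + V\right)^{2} = \left(1 + 20\right)^{2} = 21^{2} = 441$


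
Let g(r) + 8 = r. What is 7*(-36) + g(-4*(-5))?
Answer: -240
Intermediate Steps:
g(r) = -8 + r
7*(-36) + g(-4*(-5)) = 7*(-36) + (-8 - 4*(-5)) = -252 + (-8 + 20) = -252 + 12 = -240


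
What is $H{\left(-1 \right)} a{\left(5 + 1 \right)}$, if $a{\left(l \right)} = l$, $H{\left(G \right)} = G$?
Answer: $-6$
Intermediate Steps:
$H{\left(-1 \right)} a{\left(5 + 1 \right)} = - (5 + 1) = \left(-1\right) 6 = -6$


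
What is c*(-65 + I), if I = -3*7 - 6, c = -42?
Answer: 3864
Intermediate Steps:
I = -27 (I = -21 - 6 = -27)
c*(-65 + I) = -42*(-65 - 27) = -42*(-92) = 3864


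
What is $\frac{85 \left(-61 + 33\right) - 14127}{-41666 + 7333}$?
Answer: $\frac{16507}{34333} \approx 0.48079$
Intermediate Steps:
$\frac{85 \left(-61 + 33\right) - 14127}{-41666 + 7333} = \frac{85 \left(-28\right) - 14127}{-34333} = \left(-2380 - 14127\right) \left(- \frac{1}{34333}\right) = \left(-16507\right) \left(- \frac{1}{34333}\right) = \frac{16507}{34333}$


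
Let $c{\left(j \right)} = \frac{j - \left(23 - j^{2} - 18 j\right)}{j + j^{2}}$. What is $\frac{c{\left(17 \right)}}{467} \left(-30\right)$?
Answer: $- \frac{2945}{23817} \approx -0.12365$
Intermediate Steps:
$c{\left(j \right)} = \frac{-23 + j^{2} + 19 j}{j + j^{2}}$ ($c{\left(j \right)} = \frac{j + \left(-23 + j^{2} + 18 j\right)}{j + j^{2}} = \frac{-23 + j^{2} + 19 j}{j + j^{2}}$)
$\frac{c{\left(17 \right)}}{467} \left(-30\right) = \frac{\frac{1}{17} \frac{1}{1 + 17} \left(-23 + 17^{2} + 19 \cdot 17\right)}{467} \left(-30\right) = \frac{-23 + 289 + 323}{17 \cdot 18} \cdot \frac{1}{467} \left(-30\right) = \frac{1}{17} \cdot \frac{1}{18} \cdot 589 \cdot \frac{1}{467} \left(-30\right) = \frac{589}{306} \cdot \frac{1}{467} \left(-30\right) = \frac{589}{142902} \left(-30\right) = - \frac{2945}{23817}$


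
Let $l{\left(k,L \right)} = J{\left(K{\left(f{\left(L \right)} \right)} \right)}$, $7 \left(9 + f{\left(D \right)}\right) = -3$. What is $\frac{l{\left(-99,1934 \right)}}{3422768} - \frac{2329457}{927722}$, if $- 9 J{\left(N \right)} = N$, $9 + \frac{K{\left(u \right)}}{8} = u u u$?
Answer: $- \frac{85455151372533}{34036074089129} \approx -2.5107$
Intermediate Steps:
$f{\left(D \right)} = - \frac{66}{7}$ ($f{\left(D \right)} = -9 + \frac{1}{7} \left(-3\right) = -9 - \frac{3}{7} = - \frac{66}{7}$)
$K{\left(u \right)} = -72 + 8 u^{3}$ ($K{\left(u \right)} = -72 + 8 u u u = -72 + 8 u^{2} u = -72 + 8 u^{3}$)
$J{\left(N \right)} = - \frac{N}{9}$
$l{\left(k,L \right)} = \frac{258296}{343}$ ($l{\left(k,L \right)} = - \frac{-72 + 8 \left(- \frac{66}{7}\right)^{3}}{9} = - \frac{-72 + 8 \left(- \frac{287496}{343}\right)}{9} = - \frac{-72 - \frac{2299968}{343}}{9} = \left(- \frac{1}{9}\right) \left(- \frac{2324664}{343}\right) = \frac{258296}{343}$)
$\frac{l{\left(-99,1934 \right)}}{3422768} - \frac{2329457}{927722} = \frac{258296}{343 \cdot 3422768} - \frac{2329457}{927722} = \frac{258296}{343} \cdot \frac{1}{3422768} - \frac{2329457}{927722} = \frac{32287}{146751178} - \frac{2329457}{927722} = - \frac{85455151372533}{34036074089129}$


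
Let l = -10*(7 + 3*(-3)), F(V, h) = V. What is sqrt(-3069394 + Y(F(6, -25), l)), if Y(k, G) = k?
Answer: 2*I*sqrt(767347) ≈ 1752.0*I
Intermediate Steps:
l = 20 (l = -10*(7 - 9) = -10*(-2) = 20)
sqrt(-3069394 + Y(F(6, -25), l)) = sqrt(-3069394 + 6) = sqrt(-3069388) = 2*I*sqrt(767347)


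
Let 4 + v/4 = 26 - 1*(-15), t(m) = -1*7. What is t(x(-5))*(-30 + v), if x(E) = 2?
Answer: -826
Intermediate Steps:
t(m) = -7
v = 148 (v = -16 + 4*(26 - 1*(-15)) = -16 + 4*(26 + 15) = -16 + 4*41 = -16 + 164 = 148)
t(x(-5))*(-30 + v) = -7*(-30 + 148) = -7*118 = -826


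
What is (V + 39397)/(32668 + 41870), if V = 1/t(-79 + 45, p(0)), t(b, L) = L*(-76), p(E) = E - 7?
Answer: 20959205/39654216 ≈ 0.52855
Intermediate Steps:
p(E) = -7 + E
t(b, L) = -76*L
V = 1/532 (V = 1/(-76*(-7 + 0)) = 1/(-76*(-7)) = 1/532 ≈ 0.0018797)
(V + 39397)/(32668 + 41870) = (1/532 + 39397)/(32668 + 41870) = (20959205/532)/74538 = (20959205/532)*(1/74538) = 20959205/39654216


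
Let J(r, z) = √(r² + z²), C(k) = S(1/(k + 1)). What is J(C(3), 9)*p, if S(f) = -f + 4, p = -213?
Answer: -8307/4 ≈ -2076.8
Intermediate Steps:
S(f) = 4 - f
C(k) = 4 - 1/(1 + k) (C(k) = 4 - 1/(k + 1) = 4 - 1/(1 + k))
J(C(3), 9)*p = √(((3 + 4*3)/(1 + 3))² + 9²)*(-213) = √(((3 + 12)/4)² + 81)*(-213) = √(((¼)*15)² + 81)*(-213) = √((15/4)² + 81)*(-213) = √(225/16 + 81)*(-213) = √(1521/16)*(-213) = (39/4)*(-213) = -8307/4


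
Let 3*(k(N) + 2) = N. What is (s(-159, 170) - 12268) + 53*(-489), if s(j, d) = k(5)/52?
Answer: -5956861/156 ≈ -38185.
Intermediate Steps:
k(N) = -2 + N/3
s(j, d) = -1/156 (s(j, d) = (-2 + (⅓)*5)/52 = (-2 + 5/3)*(1/52) = -⅓*1/52 = -1/156)
(s(-159, 170) - 12268) + 53*(-489) = (-1/156 - 12268) + 53*(-489) = -1913809/156 - 25917 = -5956861/156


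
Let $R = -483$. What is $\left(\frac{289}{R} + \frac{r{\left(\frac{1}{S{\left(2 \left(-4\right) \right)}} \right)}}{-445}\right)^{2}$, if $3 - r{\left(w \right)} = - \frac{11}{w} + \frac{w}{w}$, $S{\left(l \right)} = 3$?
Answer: $\frac{846926404}{1847882169} \approx 0.45832$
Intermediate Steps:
$r{\left(w \right)} = 2 + \frac{11}{w}$ ($r{\left(w \right)} = 3 - \left(- \frac{11}{w} + \frac{w}{w}\right) = 3 - \left(- \frac{11}{w} + 1\right) = 3 - \left(1 - \frac{11}{w}\right) = 2 + \frac{11}{w}$)
$\left(\frac{289}{R} + \frac{r{\left(\frac{1}{S{\left(2 \left(-4\right) \right)}} \right)}}{-445}\right)^{2} = \left(\frac{289}{-483} + \frac{2 + \frac{11}{\frac{1}{3}}}{-445}\right)^{2} = \left(289 \left(- \frac{1}{483}\right) + \left(2 + 11 \frac{1}{\frac{1}{3}}\right) \left(- \frac{1}{445}\right)\right)^{2} = \left(- \frac{289}{483} + \left(2 + 11 \cdot 3\right) \left(- \frac{1}{445}\right)\right)^{2} = \left(- \frac{289}{483} + \left(2 + 33\right) \left(- \frac{1}{445}\right)\right)^{2} = \left(- \frac{289}{483} + 35 \left(- \frac{1}{445}\right)\right)^{2} = \left(- \frac{289}{483} - \frac{7}{89}\right)^{2} = \left(- \frac{29102}{42987}\right)^{2} = \frac{846926404}{1847882169}$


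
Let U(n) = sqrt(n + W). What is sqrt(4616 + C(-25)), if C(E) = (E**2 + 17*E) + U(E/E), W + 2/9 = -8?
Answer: sqrt(43344 + 3*I*sqrt(65))/3 ≈ 69.397 + 0.019363*I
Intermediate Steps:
W = -74/9 (W = -2/9 - 8 = -74/9 ≈ -8.2222)
U(n) = sqrt(-74/9 + n) (U(n) = sqrt(n - 74/9) = sqrt(-74/9 + n))
C(E) = E**2 + 17*E + I*sqrt(65)/3 (C(E) = (E**2 + 17*E) + sqrt(-74 + 9*(E/E))/3 = (E**2 + 17*E) + sqrt(-74 + 9*1)/3 = (E**2 + 17*E) + sqrt(-74 + 9)/3 = (E**2 + 17*E) + sqrt(-65)/3 = (E**2 + 17*E) + (I*sqrt(65))/3 = (E**2 + 17*E) + I*sqrt(65)/3 = E**2 + 17*E + I*sqrt(65)/3)
sqrt(4616 + C(-25)) = sqrt(4616 + ((-25)**2 + 17*(-25) + I*sqrt(65)/3)) = sqrt(4616 + (625 - 425 + I*sqrt(65)/3)) = sqrt(4616 + (200 + I*sqrt(65)/3)) = sqrt(4816 + I*sqrt(65)/3)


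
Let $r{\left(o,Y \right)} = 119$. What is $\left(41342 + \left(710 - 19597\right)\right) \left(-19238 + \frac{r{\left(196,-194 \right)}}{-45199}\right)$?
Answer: $- \frac{2789355227265}{6457} \approx -4.3199 \cdot 10^{8}$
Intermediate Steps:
$\left(41342 + \left(710 - 19597\right)\right) \left(-19238 + \frac{r{\left(196,-194 \right)}}{-45199}\right) = \left(41342 + \left(710 - 19597\right)\right) \left(-19238 + \frac{119}{-45199}\right) = \left(41342 - 18887\right) \left(-19238 + 119 \left(- \frac{1}{45199}\right)\right) = 22455 \left(-19238 - \frac{17}{6457}\right) = 22455 \left(- \frac{124219783}{6457}\right) = - \frac{2789355227265}{6457}$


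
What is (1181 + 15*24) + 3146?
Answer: 4687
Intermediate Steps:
(1181 + 15*24) + 3146 = (1181 + 360) + 3146 = 1541 + 3146 = 4687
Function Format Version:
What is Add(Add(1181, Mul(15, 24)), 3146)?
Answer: 4687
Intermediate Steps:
Add(Add(1181, Mul(15, 24)), 3146) = Add(Add(1181, 360), 3146) = Add(1541, 3146) = 4687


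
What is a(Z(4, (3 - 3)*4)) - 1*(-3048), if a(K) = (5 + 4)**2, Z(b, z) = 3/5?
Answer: 3129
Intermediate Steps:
Z(b, z) = 3/5 (Z(b, z) = 3*(1/5) = 3/5)
a(K) = 81 (a(K) = 9**2 = 81)
a(Z(4, (3 - 3)*4)) - 1*(-3048) = 81 - 1*(-3048) = 81 + 3048 = 3129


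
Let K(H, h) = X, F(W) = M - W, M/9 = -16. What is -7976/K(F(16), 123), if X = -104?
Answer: 997/13 ≈ 76.692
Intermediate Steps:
M = -144 (M = 9*(-16) = -144)
F(W) = -144 - W
K(H, h) = -104
-7976/K(F(16), 123) = -7976/(-104) = -7976*(-1/104) = 997/13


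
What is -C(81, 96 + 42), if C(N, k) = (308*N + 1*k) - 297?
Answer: -24789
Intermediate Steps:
C(N, k) = -297 + k + 308*N (C(N, k) = (308*N + k) - 297 = (k + 308*N) - 297 = -297 + k + 308*N)
-C(81, 96 + 42) = -(-297 + (96 + 42) + 308*81) = -(-297 + 138 + 24948) = -1*24789 = -24789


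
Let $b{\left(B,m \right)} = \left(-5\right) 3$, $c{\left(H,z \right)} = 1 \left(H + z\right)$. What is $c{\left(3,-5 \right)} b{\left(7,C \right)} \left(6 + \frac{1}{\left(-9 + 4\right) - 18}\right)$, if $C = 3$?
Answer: $\frac{4110}{23} \approx 178.7$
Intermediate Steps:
$c{\left(H,z \right)} = H + z$
$b{\left(B,m \right)} = -15$
$c{\left(3,-5 \right)} b{\left(7,C \right)} \left(6 + \frac{1}{\left(-9 + 4\right) - 18}\right) = \left(3 - 5\right) \left(-15\right) \left(6 + \frac{1}{\left(-9 + 4\right) - 18}\right) = \left(-2\right) \left(-15\right) \left(6 + \frac{1}{-5 - 18}\right) = 30 \left(6 + \frac{1}{-23}\right) = 30 \left(6 - \frac{1}{23}\right) = 30 \cdot \frac{137}{23} = \frac{4110}{23}$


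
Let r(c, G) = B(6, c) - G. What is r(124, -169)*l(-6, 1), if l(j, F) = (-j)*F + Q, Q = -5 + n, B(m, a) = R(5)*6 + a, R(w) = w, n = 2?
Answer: 969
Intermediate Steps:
B(m, a) = 30 + a (B(m, a) = 5*6 + a = 30 + a)
Q = -3 (Q = -5 + 2 = -3)
l(j, F) = -3 - F*j (l(j, F) = (-j)*F - 3 = -F*j - 3 = -3 - F*j)
r(c, G) = 30 + c - G (r(c, G) = (30 + c) - G = 30 + c - G)
r(124, -169)*l(-6, 1) = (30 + 124 - 1*(-169))*(-3 - 1*1*(-6)) = (30 + 124 + 169)*(-3 + 6) = 323*3 = 969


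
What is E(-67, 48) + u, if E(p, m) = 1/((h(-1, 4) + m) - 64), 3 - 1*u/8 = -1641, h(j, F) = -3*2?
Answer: 289343/22 ≈ 13152.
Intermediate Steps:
h(j, F) = -6
u = 13152 (u = 24 - 8*(-1641) = 24 + 13128 = 13152)
E(p, m) = 1/(-70 + m) (E(p, m) = 1/((-6 + m) - 64) = 1/(-70 + m))
E(-67, 48) + u = 1/(-70 + 48) + 13152 = 1/(-22) + 13152 = -1/22 + 13152 = 289343/22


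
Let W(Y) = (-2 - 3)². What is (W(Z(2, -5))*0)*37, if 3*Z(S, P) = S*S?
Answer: 0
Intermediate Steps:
Z(S, P) = S²/3 (Z(S, P) = (S*S)/3 = S²/3)
W(Y) = 25 (W(Y) = (-5)² = 25)
(W(Z(2, -5))*0)*37 = (25*0)*37 = 0*37 = 0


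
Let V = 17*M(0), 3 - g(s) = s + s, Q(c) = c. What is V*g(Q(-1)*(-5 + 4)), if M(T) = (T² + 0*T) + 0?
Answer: 0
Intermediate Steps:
M(T) = T² (M(T) = (T² + 0) + 0 = T² + 0 = T²)
g(s) = 3 - 2*s (g(s) = 3 - (s + s) = 3 - 2*s)
V = 0 (V = 17*0² = 17*0 = 0)
V*g(Q(-1)*(-5 + 4)) = 0*(3 - (-2)*(-5 + 4)) = 0*(3 - (-2)*(-1)) = 0*(3 - 2*1) = 0*(3 - 2) = 0*1 = 0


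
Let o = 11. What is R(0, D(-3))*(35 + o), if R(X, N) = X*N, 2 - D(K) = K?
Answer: 0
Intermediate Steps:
D(K) = 2 - K
R(X, N) = N*X
R(0, D(-3))*(35 + o) = ((2 - 1*(-3))*0)*(35 + 11) = ((2 + 3)*0)*46 = (5*0)*46 = 0*46 = 0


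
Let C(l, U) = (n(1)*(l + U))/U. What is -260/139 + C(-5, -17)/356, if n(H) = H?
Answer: -785231/420614 ≈ -1.8669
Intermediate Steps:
C(l, U) = (U + l)/U (C(l, U) = (1*(l + U))/U = (1*(U + l))/U = (U + l)/U)
-260/139 + C(-5, -17)/356 = -260/139 + ((-17 - 5)/(-17))/356 = -260*1/139 - 1/17*(-22)*(1/356) = -260/139 + (22/17)*(1/356) = -260/139 + 11/3026 = -785231/420614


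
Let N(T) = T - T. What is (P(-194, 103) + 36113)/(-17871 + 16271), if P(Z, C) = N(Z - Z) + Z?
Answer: -35919/1600 ≈ -22.449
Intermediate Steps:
N(T) = 0
P(Z, C) = Z (P(Z, C) = 0 + Z = Z)
(P(-194, 103) + 36113)/(-17871 + 16271) = (-194 + 36113)/(-17871 + 16271) = 35919/(-1600) = 35919*(-1/1600) = -35919/1600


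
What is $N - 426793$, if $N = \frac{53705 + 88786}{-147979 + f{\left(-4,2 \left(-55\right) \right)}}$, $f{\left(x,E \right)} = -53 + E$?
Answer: $- \frac{63226111097}{148142} \approx -4.2679 \cdot 10^{5}$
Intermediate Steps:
$N = - \frac{142491}{148142}$ ($N = \frac{53705 + 88786}{-147979 + \left(-53 + 2 \left(-55\right)\right)} = \frac{142491}{-147979 - 163} = \frac{142491}{-148142} = 142491 \left(- \frac{1}{148142}\right) = - \frac{142491}{148142} \approx -0.96185$)
$N - 426793 = - \frac{142491}{148142} - 426793 = - \frac{63226111097}{148142}$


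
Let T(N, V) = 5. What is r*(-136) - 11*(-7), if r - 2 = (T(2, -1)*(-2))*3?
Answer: 3885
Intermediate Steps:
r = -28 (r = 2 + (5*(-2))*3 = 2 - 10*3 = 2 - 30 = -28)
r*(-136) - 11*(-7) = -28*(-136) - 11*(-7) = 3808 + 77 = 3885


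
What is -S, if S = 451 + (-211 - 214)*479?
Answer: 203124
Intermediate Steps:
S = -203124 (S = 451 - 425*479 = 451 - 203575 = -203124)
-S = -1*(-203124) = 203124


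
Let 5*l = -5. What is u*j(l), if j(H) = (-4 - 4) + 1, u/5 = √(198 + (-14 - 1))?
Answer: -35*√183 ≈ -473.47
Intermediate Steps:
l = -1 (l = (⅕)*(-5) = -1)
u = 5*√183 (u = 5*√(198 + (-14 - 1)) = 5*√(198 - 15) = 5*√183 ≈ 67.639)
j(H) = -7 (j(H) = -8 + 1 = -7)
u*j(l) = (5*√183)*(-7) = -35*√183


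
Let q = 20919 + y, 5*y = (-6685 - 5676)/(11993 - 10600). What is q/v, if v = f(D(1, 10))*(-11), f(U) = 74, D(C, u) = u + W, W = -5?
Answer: -72844237/2834755 ≈ -25.697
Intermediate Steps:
D(C, u) = -5 + u (D(C, u) = u - 5 = -5 + u)
y = -12361/6965 (y = ((-6685 - 5676)/(11993 - 10600))/5 = (-12361/1393)/5 = (-12361*1/1393)/5 = (⅕)*(-12361/1393) = -12361/6965 ≈ -1.7747)
q = 145688474/6965 (q = 20919 - 12361/6965 = 145688474/6965 ≈ 20917.)
v = -814 (v = 74*(-11) = -814)
q/v = (145688474/6965)/(-814) = (145688474/6965)*(-1/814) = -72844237/2834755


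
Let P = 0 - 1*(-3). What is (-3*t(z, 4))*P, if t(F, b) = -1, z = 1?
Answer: 9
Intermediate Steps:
P = 3 (P = 0 + 3 = 3)
(-3*t(z, 4))*P = -3*(-1)*3 = 3*3 = 9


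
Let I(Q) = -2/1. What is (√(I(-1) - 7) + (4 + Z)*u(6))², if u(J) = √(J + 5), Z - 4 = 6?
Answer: 2147 + 84*I*√11 ≈ 2147.0 + 278.6*I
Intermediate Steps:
Z = 10 (Z = 4 + 6 = 10)
u(J) = √(5 + J)
I(Q) = -2 (I(Q) = -2*1 = -2)
(√(I(-1) - 7) + (4 + Z)*u(6))² = (√(-2 - 7) + (4 + 10)*√(5 + 6))² = (√(-9) + 14*√11)² = (3*I + 14*√11)²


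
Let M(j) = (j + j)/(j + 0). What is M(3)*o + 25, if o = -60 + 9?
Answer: -77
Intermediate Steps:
o = -51
M(j) = 2 (M(j) = (2*j)/j = 2)
M(3)*o + 25 = 2*(-51) + 25 = -102 + 25 = -77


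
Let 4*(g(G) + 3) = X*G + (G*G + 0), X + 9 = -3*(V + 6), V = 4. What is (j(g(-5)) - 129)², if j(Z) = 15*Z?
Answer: 423801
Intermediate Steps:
X = -39 (X = -9 - 3*(4 + 6) = -9 - 3*10 = -9 - 30 = -39)
g(G) = -3 - 39*G/4 + G²/4 (g(G) = -3 + (-39*G + (G*G + 0))/4 = -3 + (-39*G + (G² + 0))/4 = -3 + (-39*G + G²)/4 = -3 + (G² - 39*G)/4 = -3 + (-39*G/4 + G²/4) = -3 - 39*G/4 + G²/4)
(j(g(-5)) - 129)² = (15*(-3 - 39/4*(-5) + (¼)*(-5)²) - 129)² = (15*(-3 + 195/4 + (¼)*25) - 129)² = (15*(-3 + 195/4 + 25/4) - 129)² = (15*52 - 129)² = (780 - 129)² = 651² = 423801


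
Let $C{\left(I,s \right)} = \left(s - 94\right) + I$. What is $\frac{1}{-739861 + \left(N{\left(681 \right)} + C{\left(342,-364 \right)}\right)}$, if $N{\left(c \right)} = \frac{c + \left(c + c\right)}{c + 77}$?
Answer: $- \frac{758}{560900523} \approx -1.3514 \cdot 10^{-6}$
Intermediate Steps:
$C{\left(I,s \right)} = -94 + I + s$ ($C{\left(I,s \right)} = \left(-94 + s\right) + I = -94 + I + s$)
$N{\left(c \right)} = \frac{3 c}{77 + c}$ ($N{\left(c \right)} = \frac{c + 2 c}{77 + c} = \frac{3 c}{77 + c}$)
$\frac{1}{-739861 + \left(N{\left(681 \right)} + C{\left(342,-364 \right)}\right)} = \frac{1}{-739861 + \left(3 \cdot 681 \frac{1}{77 + 681} - 116\right)} = \frac{1}{-739861 - \left(116 - \frac{2043}{758}\right)} = \frac{1}{-739861 + \left(\frac{2043}{758} - 116\right)} = \frac{1}{-739861 - \frac{85885}{758}} = \frac{1}{- \frac{560900523}{758}} = - \frac{758}{560900523}$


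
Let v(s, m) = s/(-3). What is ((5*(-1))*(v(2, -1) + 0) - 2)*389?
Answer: 1556/3 ≈ 518.67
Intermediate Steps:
v(s, m) = -s/3 (v(s, m) = s*(-⅓) = -s/3)
((5*(-1))*(v(2, -1) + 0) - 2)*389 = ((5*(-1))*(-⅓*2 + 0) - 2)*389 = (-5*(-⅔ + 0) - 2)*389 = (-5*(-⅔) - 2)*389 = (10/3 - 2)*389 = (4/3)*389 = 1556/3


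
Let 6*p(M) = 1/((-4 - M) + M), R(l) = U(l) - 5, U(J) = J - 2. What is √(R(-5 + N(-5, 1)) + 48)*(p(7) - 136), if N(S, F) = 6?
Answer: -3265*√42/24 ≈ -881.65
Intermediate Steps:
U(J) = -2 + J
R(l) = -7 + l (R(l) = (-2 + l) - 5 = -7 + l)
p(M) = -1/24 (p(M) = 1/(6*((-4 - M) + M)) = (⅙)/(-4) = (⅙)*(-¼) = -1/24)
√(R(-5 + N(-5, 1)) + 48)*(p(7) - 136) = √((-7 + (-5 + 6)) + 48)*(-1/24 - 136) = √((-7 + 1) + 48)*(-3265/24) = √(-6 + 48)*(-3265/24) = √42*(-3265/24) = -3265*√42/24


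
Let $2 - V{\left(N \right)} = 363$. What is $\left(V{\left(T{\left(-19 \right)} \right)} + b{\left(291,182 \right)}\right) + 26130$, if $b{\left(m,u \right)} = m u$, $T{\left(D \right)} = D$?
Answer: $78731$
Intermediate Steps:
$V{\left(N \right)} = -361$ ($V{\left(N \right)} = 2 - 363 = -361$)
$\left(V{\left(T{\left(-19 \right)} \right)} + b{\left(291,182 \right)}\right) + 26130 = \left(-361 + 291 \cdot 182\right) + 26130 = \left(-361 + 52962\right) + 26130 = 52601 + 26130 = 78731$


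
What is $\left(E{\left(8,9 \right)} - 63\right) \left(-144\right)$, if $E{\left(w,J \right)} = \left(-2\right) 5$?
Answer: $10512$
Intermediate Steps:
$E{\left(w,J \right)} = -10$
$\left(E{\left(8,9 \right)} - 63\right) \left(-144\right) = \left(-10 - 63\right) \left(-144\right) = \left(-73\right) \left(-144\right) = 10512$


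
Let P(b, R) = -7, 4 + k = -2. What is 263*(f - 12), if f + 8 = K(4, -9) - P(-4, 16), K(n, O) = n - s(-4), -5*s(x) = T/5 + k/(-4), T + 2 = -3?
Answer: -23407/10 ≈ -2340.7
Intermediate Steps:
k = -6 (k = -4 - 2 = -6)
T = -5 (T = -2 - 3 = -5)
s(x) = -⅒ (s(x) = -(-5/5 - 6/(-4))/5 = -(-5*⅕ - 6*(-¼))/5 = -(-1 + 3/2)/5 = -⅕*½ = -⅒)
K(n, O) = ⅒ + n (K(n, O) = n - 1*(-⅒) = n + ⅒ = ⅒ + n)
f = 31/10 (f = -8 + ((⅒ + 4) - 1*(-7)) = -8 + (41/10 + 7) = -8 + 111/10 = 31/10 ≈ 3.1000)
263*(f - 12) = 263*(31/10 - 12) = 263*(-89/10) = -23407/10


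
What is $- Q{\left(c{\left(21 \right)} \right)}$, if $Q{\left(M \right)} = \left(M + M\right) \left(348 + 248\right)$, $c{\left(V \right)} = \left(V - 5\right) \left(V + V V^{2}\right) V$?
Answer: $-3717552384$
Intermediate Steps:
$c{\left(V \right)} = V \left(-5 + V\right) \left(V + V^{3}\right)$ ($c{\left(V \right)} = \left(-5 + V\right) \left(V + V^{3}\right) V = V \left(-5 + V\right) \left(V + V^{3}\right)$)
$Q{\left(M \right)} = 1192 M$ ($Q{\left(M \right)} = 2 M 596 = 1192 M$)
$- Q{\left(c{\left(21 \right)} \right)} = - 1192 \cdot 21^{2} \left(-5 + 21 + 21^{3} - 5 \cdot 21^{2}\right) = - 1192 \cdot 441 \left(-5 + 21 + 9261 - 2205\right) = - 1192 \cdot 441 \cdot 7072 = - 1192 \cdot 3118752 = \left(-1\right) 3717552384 = -3717552384$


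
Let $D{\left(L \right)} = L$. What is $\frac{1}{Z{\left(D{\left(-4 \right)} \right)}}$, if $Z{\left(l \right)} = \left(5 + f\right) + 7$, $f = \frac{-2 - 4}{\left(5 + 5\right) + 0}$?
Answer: $\frac{5}{57} \approx 0.087719$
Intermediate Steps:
$f = - \frac{3}{5}$ ($f = - \frac{6}{10 + 0} = - \frac{6}{10} = \left(-6\right) \frac{1}{10} = - \frac{3}{5} \approx -0.6$)
$Z{\left(l \right)} = \frac{57}{5}$ ($Z{\left(l \right)} = \left(5 - \frac{3}{5}\right) + 7 = \frac{22}{5} + 7 = \frac{57}{5}$)
$\frac{1}{Z{\left(D{\left(-4 \right)} \right)}} = \frac{1}{\frac{57}{5}} = \frac{5}{57}$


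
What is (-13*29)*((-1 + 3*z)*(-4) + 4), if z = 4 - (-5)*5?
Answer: 128180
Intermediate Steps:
z = 29 (z = 4 - 1*(-25) = 4 + 25 = 29)
(-13*29)*((-1 + 3*z)*(-4) + 4) = (-13*29)*((-1 + 3*29)*(-4) + 4) = -377*((-1 + 87)*(-4) + 4) = -377*(86*(-4) + 4) = -377*(-344 + 4) = -377*(-340) = 128180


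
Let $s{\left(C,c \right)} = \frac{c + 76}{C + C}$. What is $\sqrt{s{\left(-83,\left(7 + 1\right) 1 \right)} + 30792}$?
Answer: $\frac{3 \sqrt{23569178}}{83} \approx 175.48$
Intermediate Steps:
$s{\left(C,c \right)} = \frac{76 + c}{2 C}$
$\sqrt{s{\left(-83,\left(7 + 1\right) 1 \right)} + 30792} = \sqrt{\frac{76 + \left(7 + 1\right) 1}{2 \left(-83\right)} + 30792} = \sqrt{\frac{1}{2} \left(- \frac{1}{83}\right) \left(76 + 8 \cdot 1\right) + 30792} = \sqrt{\frac{1}{2} \left(- \frac{1}{83}\right) \left(76 + 8\right) + 30792} = \sqrt{\frac{1}{2} \left(- \frac{1}{83}\right) 84 + 30792} = \sqrt{- \frac{42}{83} + 30792} = \sqrt{\frac{2555694}{83}} = \frac{3 \sqrt{23569178}}{83}$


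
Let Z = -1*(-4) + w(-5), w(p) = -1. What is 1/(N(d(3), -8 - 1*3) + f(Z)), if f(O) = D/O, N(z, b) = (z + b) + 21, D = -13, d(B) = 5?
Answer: 3/32 ≈ 0.093750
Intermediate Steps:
N(z, b) = 21 + b + z (N(z, b) = (b + z) + 21 = 21 + b + z)
Z = 3 (Z = -1*(-4) - 1 = 4 - 1 = 3)
f(O) = -13/O
1/(N(d(3), -8 - 1*3) + f(Z)) = 1/((21 + (-8 - 1*3) + 5) - 13/3) = 1/((21 + (-8 - 3) + 5) - 13*⅓) = 1/((21 - 11 + 5) - 13/3) = 1/(15 - 13/3) = 1/(32/3) = 3/32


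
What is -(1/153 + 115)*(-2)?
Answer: 35192/153 ≈ 230.01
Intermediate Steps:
-(1/153 + 115)*(-2) = -17596*(-2)/153 = -1*(-35192/153) = 35192/153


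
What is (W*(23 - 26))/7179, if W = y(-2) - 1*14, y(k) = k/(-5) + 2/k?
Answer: 73/11965 ≈ 0.0061011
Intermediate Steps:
y(k) = 2/k - k/5 (y(k) = k*(-⅕) + 2/k = -k/5 + 2/k = 2/k - k/5)
W = -73/5 (W = (2/(-2) - ⅕*(-2)) - 1*14 = (2*(-½) + ⅖) - 14 = (-1 + ⅖) - 14 = -⅗ - 14 = -73/5 ≈ -14.600)
(W*(23 - 26))/7179 = -73*(23 - 26)/5/7179 = -73/5*(-3)*(1/7179) = (219/5)*(1/7179) = 73/11965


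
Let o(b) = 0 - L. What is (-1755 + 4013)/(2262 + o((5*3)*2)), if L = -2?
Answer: 1129/1132 ≈ 0.99735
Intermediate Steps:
o(b) = 2 (o(b) = 0 - 1*(-2) = 0 + 2 = 2)
(-1755 + 4013)/(2262 + o((5*3)*2)) = (-1755 + 4013)/(2262 + 2) = 2258/2264 = 2258*(1/2264) = 1129/1132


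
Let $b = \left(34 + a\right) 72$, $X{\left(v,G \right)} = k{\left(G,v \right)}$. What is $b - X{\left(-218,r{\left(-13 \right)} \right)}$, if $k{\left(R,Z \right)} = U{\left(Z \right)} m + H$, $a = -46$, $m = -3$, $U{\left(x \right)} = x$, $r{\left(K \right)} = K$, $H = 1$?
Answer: $-1519$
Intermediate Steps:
$k{\left(R,Z \right)} = 1 - 3 Z$ ($k{\left(R,Z \right)} = Z \left(-3\right) + 1 = - 3 Z + 1 = 1 - 3 Z$)
$X{\left(v,G \right)} = 1 - 3 v$
$b = -864$ ($b = \left(34 - 46\right) 72 = \left(-12\right) 72 = -864$)
$b - X{\left(-218,r{\left(-13 \right)} \right)} = -864 - \left(1 - -654\right) = -864 - \left(1 + 654\right) = -864 - 655 = -1519$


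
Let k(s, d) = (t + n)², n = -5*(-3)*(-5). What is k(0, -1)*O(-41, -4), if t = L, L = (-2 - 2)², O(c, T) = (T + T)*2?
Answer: -55696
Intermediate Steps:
O(c, T) = 4*T (O(c, T) = (2*T)*2 = 4*T)
n = -75 (n = 15*(-5) = -75)
L = 16 (L = (-4)² = 16)
t = 16
k(s, d) = 3481 (k(s, d) = (16 - 75)² = (-59)² = 3481)
k(0, -1)*O(-41, -4) = 3481*(4*(-4)) = 3481*(-16) = -55696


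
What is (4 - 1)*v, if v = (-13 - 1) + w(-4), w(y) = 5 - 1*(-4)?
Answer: -15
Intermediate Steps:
w(y) = 9 (w(y) = 5 + 4 = 9)
v = -5 (v = (-13 - 1) + 9 = -14 + 9 = -5)
(4 - 1)*v = (4 - 1)*(-5) = 3*(-5) = -15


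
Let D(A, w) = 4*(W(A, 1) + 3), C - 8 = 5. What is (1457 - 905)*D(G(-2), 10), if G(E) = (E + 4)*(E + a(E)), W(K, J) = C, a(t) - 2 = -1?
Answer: 35328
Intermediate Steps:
C = 13 (C = 8 + 5 = 13)
a(t) = 1 (a(t) = 2 - 1 = 1)
W(K, J) = 13
G(E) = (1 + E)*(4 + E) (G(E) = (E + 4)*(E + 1) = (4 + E)*(1 + E) = (1 + E)*(4 + E))
D(A, w) = 64 (D(A, w) = 4*(13 + 3) = 4*16 = 64)
(1457 - 905)*D(G(-2), 10) = (1457 - 905)*64 = 552*64 = 35328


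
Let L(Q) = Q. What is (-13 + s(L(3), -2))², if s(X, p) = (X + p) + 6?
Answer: 36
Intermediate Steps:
s(X, p) = 6 + X + p
(-13 + s(L(3), -2))² = (-13 + (6 + 3 - 2))² = (-13 + 7)² = (-6)² = 36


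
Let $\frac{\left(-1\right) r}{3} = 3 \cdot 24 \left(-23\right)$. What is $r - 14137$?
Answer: $-9169$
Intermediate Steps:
$r = 4968$ ($r = - 3 \cdot 3 \cdot 24 \left(-23\right) = - 3 \cdot 72 \left(-23\right) = \left(-3\right) \left(-1656\right) = 4968$)
$r - 14137 = 4968 - 14137 = -9169$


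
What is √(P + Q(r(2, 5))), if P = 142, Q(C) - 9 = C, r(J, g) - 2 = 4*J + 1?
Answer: 9*√2 ≈ 12.728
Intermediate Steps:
r(J, g) = 3 + 4*J (r(J, g) = 2 + (4*J + 1) = 2 + (1 + 4*J) = 3 + 4*J)
Q(C) = 9 + C
√(P + Q(r(2, 5))) = √(142 + (9 + (3 + 4*2))) = √(142 + (9 + (3 + 8))) = √(142 + (9 + 11)) = √(142 + 20) = √162 = 9*√2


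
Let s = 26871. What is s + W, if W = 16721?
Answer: 43592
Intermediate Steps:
s + W = 26871 + 16721 = 43592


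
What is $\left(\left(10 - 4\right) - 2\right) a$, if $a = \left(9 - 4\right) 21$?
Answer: $420$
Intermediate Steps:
$a = 105$ ($a = 5 \cdot 21 = 105$)
$\left(\left(10 - 4\right) - 2\right) a = \left(\left(10 - 4\right) - 2\right) 105 = \left(6 - 2\right) 105 = 4 \cdot 105 = 420$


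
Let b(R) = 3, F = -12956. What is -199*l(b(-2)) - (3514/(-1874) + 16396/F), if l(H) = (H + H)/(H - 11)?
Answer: 1849987715/12139772 ≈ 152.39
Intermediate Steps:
l(H) = 2*H/(-11 + H) (l(H) = (2*H)/(-11 + H) = 2*H/(-11 + H))
-199*l(b(-2)) - (3514/(-1874) + 16396/F) = -398*3/(-11 + 3) - (3514/(-1874) + 16396/(-12956)) = -398*3/(-8) - (3514*(-1/1874) + 16396*(-1/12956)) = -398*3*(-1)/8 - (-1757/937 - 4099/3239) = -199*(-¾) - 1*(-9531686/3034943) = 597/4 + 9531686/3034943 = 1849987715/12139772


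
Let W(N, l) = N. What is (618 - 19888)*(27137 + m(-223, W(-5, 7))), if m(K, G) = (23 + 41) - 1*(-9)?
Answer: -524336700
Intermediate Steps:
m(K, G) = 73 (m(K, G) = 64 + 9 = 73)
(618 - 19888)*(27137 + m(-223, W(-5, 7))) = (618 - 19888)*(27137 + 73) = -19270*27210 = -524336700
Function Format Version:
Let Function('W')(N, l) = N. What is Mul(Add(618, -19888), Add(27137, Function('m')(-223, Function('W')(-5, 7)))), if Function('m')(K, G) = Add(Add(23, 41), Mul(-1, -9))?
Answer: -524336700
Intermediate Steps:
Function('m')(K, G) = 73 (Function('m')(K, G) = Add(64, 9) = 73)
Mul(Add(618, -19888), Add(27137, Function('m')(-223, Function('W')(-5, 7)))) = Mul(Add(618, -19888), Add(27137, 73)) = Mul(-19270, 27210) = -524336700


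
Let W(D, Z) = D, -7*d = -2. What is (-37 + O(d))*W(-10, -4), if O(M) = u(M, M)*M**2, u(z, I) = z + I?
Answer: 126750/343 ≈ 369.53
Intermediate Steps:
u(z, I) = I + z
d = 2/7 (d = -1/7*(-2) = 2/7 ≈ 0.28571)
O(M) = 2*M**3 (O(M) = (M + M)*M**2 = (2*M)*M**2 = 2*M**3)
(-37 + O(d))*W(-10, -4) = (-37 + 2*(2/7)**3)*(-10) = (-37 + 2*(8/343))*(-10) = (-37 + 16/343)*(-10) = -12675/343*(-10) = 126750/343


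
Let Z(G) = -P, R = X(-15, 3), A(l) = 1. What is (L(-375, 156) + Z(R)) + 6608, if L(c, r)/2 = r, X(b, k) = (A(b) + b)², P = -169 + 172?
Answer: 6917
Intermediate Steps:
P = 3
X(b, k) = (1 + b)²
L(c, r) = 2*r
R = 196 (R = (1 - 15)² = (-14)² = 196)
Z(G) = -3 (Z(G) = -1*3 = -3)
(L(-375, 156) + Z(R)) + 6608 = (2*156 - 3) + 6608 = (312 - 3) + 6608 = 309 + 6608 = 6917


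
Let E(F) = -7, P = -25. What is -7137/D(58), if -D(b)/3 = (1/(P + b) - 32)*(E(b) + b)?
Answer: -26169/17935 ≈ -1.4591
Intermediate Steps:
D(b) = -3*(-32 + 1/(-25 + b))*(-7 + b) (D(b) = -3*(1/(-25 + b) - 32)*(-7 + b) = -3*(-32 + 1/(-25 + b))*(-7 + b))
-7137/D(58) = -7137*(-25 + 58)/(3*(5607 - 1025*58 + 32*58**2)) = -7137*11/(5607 - 59450 + 32*3364) = -7137*11/(5607 - 59450 + 107648) = -7137/(3*(1/33)*53805) = -7137/53805/11 = -7137*11/53805 = -26169/17935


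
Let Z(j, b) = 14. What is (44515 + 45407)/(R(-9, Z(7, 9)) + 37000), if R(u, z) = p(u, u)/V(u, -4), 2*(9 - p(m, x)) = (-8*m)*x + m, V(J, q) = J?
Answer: 179844/73925 ≈ 2.4328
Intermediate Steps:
p(m, x) = 9 - m/2 + 4*m*x (p(m, x) = 9 - ((-8*m)*x + m)/2 = 9 - (-8*m*x + m)/2 = 9 - (m - 8*m*x)/2 = 9 + (-m/2 + 4*m*x) = 9 - m/2 + 4*m*x)
R(u, z) = (9 + 4*u**2 - u/2)/u (R(u, z) = (9 - u/2 + 4*u*u)/u = (9 - u/2 + 4*u**2)/u = (9 + 4*u**2 - u/2)/u)
(44515 + 45407)/(R(-9, Z(7, 9)) + 37000) = (44515 + 45407)/((-1/2 + 4*(-9) + 9/(-9)) + 37000) = 89922/((-1/2 - 36 + 9*(-1/9)) + 37000) = 89922/((-1/2 - 36 - 1) + 37000) = 89922/(-75/2 + 37000) = 89922/(73925/2) = 89922*(2/73925) = 179844/73925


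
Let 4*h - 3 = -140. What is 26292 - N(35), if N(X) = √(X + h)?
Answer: 26292 - √3/2 ≈ 26291.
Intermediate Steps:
h = -137/4 (h = ¾ + (¼)*(-140) = ¾ - 35 = -137/4 ≈ -34.250)
N(X) = √(-137/4 + X) (N(X) = √(X - 137/4) = √(-137/4 + X))
26292 - N(35) = 26292 - √(-137 + 4*35)/2 = 26292 - √(-137 + 140)/2 = 26292 - √3/2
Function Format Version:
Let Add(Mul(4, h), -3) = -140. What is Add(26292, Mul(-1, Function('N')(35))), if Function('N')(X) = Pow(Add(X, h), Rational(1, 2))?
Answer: Add(26292, Mul(Rational(-1, 2), Pow(3, Rational(1, 2)))) ≈ 26291.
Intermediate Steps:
h = Rational(-137, 4) (h = Add(Rational(3, 4), Mul(Rational(1, 4), -140)) = Add(Rational(3, 4), -35) = Rational(-137, 4) ≈ -34.250)
Function('N')(X) = Pow(Add(Rational(-137, 4), X), Rational(1, 2)) (Function('N')(X) = Pow(Add(X, Rational(-137, 4)), Rational(1, 2)) = Pow(Add(Rational(-137, 4), X), Rational(1, 2)))
Add(26292, Mul(-1, Function('N')(35))) = Add(26292, Mul(-1, Mul(Rational(1, 2), Pow(Add(-137, Mul(4, 35)), Rational(1, 2))))) = Add(26292, Mul(-1, Mul(Rational(1, 2), Pow(Add(-137, 140), Rational(1, 2))))) = Add(26292, Mul(-1, Mul(Rational(1, 2), Pow(3, Rational(1, 2))))) = Add(26292, Mul(Rational(-1, 2), Pow(3, Rational(1, 2))))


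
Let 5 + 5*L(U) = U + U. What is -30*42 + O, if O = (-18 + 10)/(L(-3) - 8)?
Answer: -64220/51 ≈ -1259.2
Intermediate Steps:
L(U) = -1 + 2*U/5 (L(U) = -1 + (U + U)/5 = -1 + (2*U)/5 = -1 + 2*U/5)
O = 40/51 (O = (-18 + 10)/((-1 + (2/5)*(-3)) - 8) = -8/((-1 - 6/5) - 8) = -8/(-11/5 - 8) = -8/(-51/5) = -8*(-5/51) = 40/51 ≈ 0.78431)
-30*42 + O = -30*42 + 40/51 = -1260 + 40/51 = -64220/51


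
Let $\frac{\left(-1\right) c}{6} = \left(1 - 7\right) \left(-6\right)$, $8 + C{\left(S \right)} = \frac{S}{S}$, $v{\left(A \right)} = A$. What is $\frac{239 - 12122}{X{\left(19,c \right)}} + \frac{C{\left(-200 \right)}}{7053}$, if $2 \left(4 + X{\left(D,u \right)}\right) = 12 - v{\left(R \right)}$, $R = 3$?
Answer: $- \frac{167621605}{7053} \approx -23766.0$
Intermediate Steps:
$C{\left(S \right)} = -7$ ($C{\left(S \right)} = -8 + \frac{S}{S} = -8 + 1 = -7$)
$c = -216$ ($c = - 6 \left(1 - 7\right) \left(-6\right) = - 6 \left(\left(-6\right) \left(-6\right)\right) = \left(-6\right) 36 = -216$)
$X{\left(D,u \right)} = \frac{1}{2}$ ($X{\left(D,u \right)} = -4 + \frac{12 - 3}{2} = -4 + \frac{1}{2} \cdot 9 = -4 + \frac{9}{2} = \frac{1}{2}$)
$\frac{239 - 12122}{X{\left(19,c \right)}} + \frac{C{\left(-200 \right)}}{7053} = \left(239 - 12122\right) \frac{1}{\frac{1}{2}} - \frac{7}{7053} = \left(239 - 12122\right) 2 - \frac{7}{7053} = \left(-11883\right) 2 - \frac{7}{7053} = -23766 - \frac{7}{7053} = - \frac{167621605}{7053}$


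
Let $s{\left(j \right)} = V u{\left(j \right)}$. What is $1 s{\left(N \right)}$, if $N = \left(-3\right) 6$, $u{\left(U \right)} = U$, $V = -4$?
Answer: $72$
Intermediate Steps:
$N = -18$
$s{\left(j \right)} = - 4 j$
$1 s{\left(N \right)} = 1 \left(\left(-4\right) \left(-18\right)\right) = 1 \cdot 72 = 72$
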